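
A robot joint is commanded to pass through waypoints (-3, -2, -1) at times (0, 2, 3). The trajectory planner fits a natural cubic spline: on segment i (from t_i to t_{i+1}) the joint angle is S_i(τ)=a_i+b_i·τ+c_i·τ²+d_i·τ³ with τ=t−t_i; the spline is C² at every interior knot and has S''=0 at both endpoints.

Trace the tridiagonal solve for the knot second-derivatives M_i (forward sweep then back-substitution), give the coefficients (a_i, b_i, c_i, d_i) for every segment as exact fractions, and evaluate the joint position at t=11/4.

  seg 0: a=-3 b=1/3 c=0 d=1/24
  seg 1: a=-2 b=5/6 c=1/4 d=-1/12
S(11/4) = -325/256

Δ: Δ0=1/2, Δ1=1
row 1: diag=6, rhs=3; c'=1/6, d'=1/2
back: M1=1/2
M: M0=0, M1=1/2, M2=0
seg 0: a=-3, c=M0/2=0, d=(M1−M0)/(6·2)=1/24, b=Δ0−h0·(2M0+M1)/6=1/3
seg 1: a=-2, c=M1/2=1/4, d=(M2−M1)/(6·1)=-1/12, b=Δ1−h1·(2M1+M2)/6=5/6
t_q=11/4 → seg 1, τ=3/4; S=-2+5/6·τ+1/4·τ²+-1/12·τ³=-325/256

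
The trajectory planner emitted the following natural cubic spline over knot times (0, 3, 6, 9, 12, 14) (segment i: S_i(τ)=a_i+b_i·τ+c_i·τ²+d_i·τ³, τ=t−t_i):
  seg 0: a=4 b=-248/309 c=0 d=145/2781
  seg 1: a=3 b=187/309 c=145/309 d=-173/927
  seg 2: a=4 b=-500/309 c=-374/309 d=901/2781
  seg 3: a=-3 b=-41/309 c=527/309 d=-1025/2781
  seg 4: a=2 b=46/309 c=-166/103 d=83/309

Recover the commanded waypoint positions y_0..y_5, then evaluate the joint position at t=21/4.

y_0=4 y_1=3 y_2=4 y_3=-3 y_4=2 y_5=-2
S(21/4) = 30399/6592

y_0 = S_0(0) = a_0 = 4
y_1 = S_1(0) = a_1 = 3
y_2 = S_2(0) = a_2 = 4
y_3 = S_3(0) = a_3 = -3
y_4 = S_4(0) = a_4 = 2
y_5 = S_4(2) = -2
t_q=21/4 is in segment 1 (τ=9/4); S_1(τ)=30399/6592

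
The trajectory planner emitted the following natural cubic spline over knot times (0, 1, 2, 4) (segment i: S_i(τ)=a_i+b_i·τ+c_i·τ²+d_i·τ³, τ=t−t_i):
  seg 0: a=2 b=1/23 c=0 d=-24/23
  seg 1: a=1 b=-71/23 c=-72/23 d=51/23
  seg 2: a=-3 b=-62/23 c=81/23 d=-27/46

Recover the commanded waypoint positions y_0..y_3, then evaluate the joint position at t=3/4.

y_0=2 y_1=1 y_2=-3 y_3=1
S(3/4) = 293/184

y_0 = S_0(0) = a_0 = 2
y_1 = S_1(0) = a_1 = 1
y_2 = S_2(0) = a_2 = -3
y_3 = S_2(2) = 1
t_q=3/4 is in segment 0 (τ=3/4); S_0(τ)=293/184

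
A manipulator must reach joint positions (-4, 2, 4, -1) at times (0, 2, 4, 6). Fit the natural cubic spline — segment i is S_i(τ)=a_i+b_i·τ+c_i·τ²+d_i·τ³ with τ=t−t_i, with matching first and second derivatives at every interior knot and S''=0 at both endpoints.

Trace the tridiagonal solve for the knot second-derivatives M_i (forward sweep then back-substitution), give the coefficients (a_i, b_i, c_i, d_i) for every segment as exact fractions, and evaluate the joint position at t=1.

  seg 0: a=-4 b=33/10 c=0 d=-3/40
  seg 1: a=2 b=12/5 c=-9/20 d=-1/8
  seg 2: a=4 b=-9/10 c=-6/5 d=1/5
S(1) = -31/40

Δ: Δ0=3, Δ1=1, Δ2=-5/2
row 1: diag=8, rhs=-12; c'=1/4, d'=-3/2
row 2: denom=8−2·1/4=15/2; d'=(-21−2·-3/2)/(15/2)=-12/5
back: M2=-12/5
back: M1=-3/2−1/4·-12/5=-9/10
M: M0=0, M1=-9/10, M2=-12/5, M3=0
seg 0: a=-4, c=M0/2=0, d=(M1−M0)/(6·2)=-3/40, b=Δ0−h0·(2M0+M1)/6=33/10
seg 1: a=2, c=M1/2=-9/20, d=(M2−M1)/(6·2)=-1/8, b=Δ1−h1·(2M1+M2)/6=12/5
seg 2: a=4, c=M2/2=-6/5, d=(M3−M2)/(6·2)=1/5, b=Δ2−h2·(2M2+M3)/6=-9/10
t_q=1 → seg 0, τ=1; S=-4+33/10·τ+0·τ²+-3/40·τ³=-31/40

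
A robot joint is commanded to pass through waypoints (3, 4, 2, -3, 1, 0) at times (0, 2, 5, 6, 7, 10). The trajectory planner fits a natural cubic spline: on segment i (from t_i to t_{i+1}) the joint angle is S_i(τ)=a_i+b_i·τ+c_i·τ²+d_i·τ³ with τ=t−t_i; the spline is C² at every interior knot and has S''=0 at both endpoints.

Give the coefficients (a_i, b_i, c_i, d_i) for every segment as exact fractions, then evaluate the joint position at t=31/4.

  seg 0: a=3 b=713/4242 c=0 d=176/2121
  seg 1: a=4 b=4937/4242 c=352/707 d=-14101/38178
  seg 2: a=2 b=-12347/2121 c=-11989/4242 d=15473/4242
  seg 3: a=-3 b=-751/1414 c=17215/2121 d=-15209/4242
  seg 4: a=1 b=10490/2121 c=-11197/4242 d=11197/38178
S(31/4) = 43287/12928

Δ: Δ0=1/2, Δ1=-2/3, Δ2=-5, Δ3=4, Δ4=-1/3
row 1: diag=10, rhs=-7; c'=3/10, d'=-7/10
row 2: denom=8−3·3/10=71/10; d'=(-26−3·-7/10)/(71/10)=-239/71
row 3: denom=4−1·10/71=274/71; d'=(54−1·-239/71)/(274/71)=4073/274
row 4: denom=8−1·71/274=2121/274; d'=(-26−1·4073/274)/(2121/274)=-11197/2121
back: M4=-11197/2121
back: M3=4073/274−71/274·-11197/2121=34430/2121
back: M2=-239/71−10/71·34430/2121=-11989/2121
back: M1=-7/10−3/10·-11989/2121=704/707
M: M0=0, M1=704/707, M2=-11989/2121, M3=34430/2121, M4=-11197/2121, M5=0
seg 0: a=3, c=M0/2=0, d=(M1−M0)/(6·2)=176/2121, b=Δ0−h0·(2M0+M1)/6=713/4242
seg 1: a=4, c=M1/2=352/707, d=(M2−M1)/(6·3)=-14101/38178, b=Δ1−h1·(2M1+M2)/6=4937/4242
seg 2: a=2, c=M2/2=-11989/4242, d=(M3−M2)/(6·1)=15473/4242, b=Δ2−h2·(2M2+M3)/6=-12347/2121
seg 3: a=-3, c=M3/2=17215/2121, d=(M4−M3)/(6·1)=-15209/4242, b=Δ3−h3·(2M3+M4)/6=-751/1414
seg 4: a=1, c=M4/2=-11197/4242, d=(M5−M4)/(6·3)=11197/38178, b=Δ4−h4·(2M4+M5)/6=10490/2121
t_q=31/4 → seg 4, τ=3/4; S=1+10490/2121·τ+-11197/4242·τ²+11197/38178·τ³=43287/12928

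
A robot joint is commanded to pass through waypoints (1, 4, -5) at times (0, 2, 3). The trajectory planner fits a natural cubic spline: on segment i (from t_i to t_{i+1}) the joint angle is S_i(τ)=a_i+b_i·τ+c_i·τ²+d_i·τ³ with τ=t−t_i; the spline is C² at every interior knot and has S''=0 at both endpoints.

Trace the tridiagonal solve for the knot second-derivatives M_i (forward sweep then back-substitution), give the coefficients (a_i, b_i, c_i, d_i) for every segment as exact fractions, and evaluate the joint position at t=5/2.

Δ: Δ0=3/2, Δ1=-9
row 1: diag=6, rhs=-63; c'=1/6, d'=-21/2
back: M1=-21/2
M: M0=0, M1=-21/2, M2=0
seg 0: a=1, c=M0/2=0, d=(M1−M0)/(6·2)=-7/8, b=Δ0−h0·(2M0+M1)/6=5
seg 1: a=4, c=M1/2=-21/4, d=(M2−M1)/(6·1)=7/4, b=Δ1−h1·(2M1+M2)/6=-11/2
t_q=5/2 → seg 1, τ=1/2; S=4+-11/2·τ+-21/4·τ²+7/4·τ³=5/32

  seg 0: a=1 b=5 c=0 d=-7/8
  seg 1: a=4 b=-11/2 c=-21/4 d=7/4
S(5/2) = 5/32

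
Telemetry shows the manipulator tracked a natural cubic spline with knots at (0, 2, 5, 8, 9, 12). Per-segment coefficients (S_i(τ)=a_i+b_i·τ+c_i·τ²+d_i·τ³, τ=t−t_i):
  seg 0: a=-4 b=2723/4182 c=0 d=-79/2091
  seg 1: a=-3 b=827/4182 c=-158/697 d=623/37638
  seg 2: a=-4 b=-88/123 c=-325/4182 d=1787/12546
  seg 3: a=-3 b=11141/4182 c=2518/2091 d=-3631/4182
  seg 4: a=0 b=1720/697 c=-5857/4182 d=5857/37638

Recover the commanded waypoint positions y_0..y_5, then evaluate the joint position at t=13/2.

y_0=-4 y_1=-3 y_2=-4 y_3=-3 y_4=0 y_5=-1
S(13/2) = -53165/11152

y_0 = S_0(0) = a_0 = -4
y_1 = S_1(0) = a_1 = -3
y_2 = S_2(0) = a_2 = -4
y_3 = S_3(0) = a_3 = -3
y_4 = S_4(0) = a_4 = 0
y_5 = S_4(3) = -1
t_q=13/2 is in segment 2 (τ=3/2); S_2(τ)=-53165/11152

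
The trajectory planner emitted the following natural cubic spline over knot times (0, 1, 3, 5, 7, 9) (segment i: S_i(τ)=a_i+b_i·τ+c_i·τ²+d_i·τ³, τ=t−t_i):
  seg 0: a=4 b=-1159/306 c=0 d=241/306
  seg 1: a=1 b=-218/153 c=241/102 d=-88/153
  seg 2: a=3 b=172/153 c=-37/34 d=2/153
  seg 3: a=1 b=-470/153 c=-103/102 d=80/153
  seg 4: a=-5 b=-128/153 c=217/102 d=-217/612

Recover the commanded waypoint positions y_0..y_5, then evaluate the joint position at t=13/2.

y_0 = S_0(0) = a_0 = 4
y_1 = S_1(0) = a_1 = 1
y_2 = S_2(0) = a_2 = 3
y_3 = S_3(0) = a_3 = 1
y_4 = S_4(0) = a_4 = -5
y_5 = S_4(2) = -1
t_q=13/2 is in segment 3 (τ=3/2); S_3(τ)=-1679/408

y_0=4 y_1=1 y_2=3 y_3=1 y_4=-5 y_5=-1
S(13/2) = -1679/408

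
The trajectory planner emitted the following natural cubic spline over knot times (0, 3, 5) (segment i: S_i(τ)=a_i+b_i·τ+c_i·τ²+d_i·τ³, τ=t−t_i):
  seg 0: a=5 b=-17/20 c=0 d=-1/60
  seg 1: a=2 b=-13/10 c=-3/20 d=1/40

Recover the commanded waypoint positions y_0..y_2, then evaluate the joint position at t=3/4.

y_0 = S_0(0) = a_0 = 5
y_1 = S_1(0) = a_1 = 2
y_2 = S_1(2) = -1
t_q=3/4 is in segment 0 (τ=3/4); S_0(τ)=1115/256

y_0=5 y_1=2 y_2=-1
S(3/4) = 1115/256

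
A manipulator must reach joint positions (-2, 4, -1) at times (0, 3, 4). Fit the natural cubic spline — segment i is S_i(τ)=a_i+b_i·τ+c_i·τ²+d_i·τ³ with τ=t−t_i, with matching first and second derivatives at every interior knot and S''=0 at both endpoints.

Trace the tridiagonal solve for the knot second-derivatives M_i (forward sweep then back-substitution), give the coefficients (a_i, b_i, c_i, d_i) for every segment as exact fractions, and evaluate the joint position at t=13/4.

Δ: Δ0=2, Δ1=-5
row 1: diag=8, rhs=-42; c'=1/8, d'=-21/4
back: M1=-21/4
M: M0=0, M1=-21/4, M2=0
seg 0: a=-2, c=M0/2=0, d=(M1−M0)/(6·3)=-7/24, b=Δ0−h0·(2M0+M1)/6=37/8
seg 1: a=4, c=M1/2=-21/8, d=(M2−M1)/(6·1)=7/8, b=Δ1−h1·(2M1+M2)/6=-13/4
t_q=13/4 → seg 1, τ=1/4; S=4+-13/4·τ+-21/8·τ²+7/8·τ³=1555/512

  seg 0: a=-2 b=37/8 c=0 d=-7/24
  seg 1: a=4 b=-13/4 c=-21/8 d=7/8
S(13/4) = 1555/512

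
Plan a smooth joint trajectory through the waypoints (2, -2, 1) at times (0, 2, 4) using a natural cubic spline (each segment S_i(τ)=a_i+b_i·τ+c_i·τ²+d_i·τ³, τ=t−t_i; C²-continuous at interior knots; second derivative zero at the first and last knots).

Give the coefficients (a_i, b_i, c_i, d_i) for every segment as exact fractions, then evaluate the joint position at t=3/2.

  seg 0: a=2 b=-23/8 c=0 d=7/32
  seg 1: a=-2 b=-1/4 c=21/16 d=-7/32
S(3/2) = -403/256

Δ: Δ0=-2, Δ1=3/2
row 1: diag=8, rhs=21; c'=1/4, d'=21/8
back: M1=21/8
M: M0=0, M1=21/8, M2=0
seg 0: a=2, c=M0/2=0, d=(M1−M0)/(6·2)=7/32, b=Δ0−h0·(2M0+M1)/6=-23/8
seg 1: a=-2, c=M1/2=21/16, d=(M2−M1)/(6·2)=-7/32, b=Δ1−h1·(2M1+M2)/6=-1/4
t_q=3/2 → seg 0, τ=3/2; S=2+-23/8·τ+0·τ²+7/32·τ³=-403/256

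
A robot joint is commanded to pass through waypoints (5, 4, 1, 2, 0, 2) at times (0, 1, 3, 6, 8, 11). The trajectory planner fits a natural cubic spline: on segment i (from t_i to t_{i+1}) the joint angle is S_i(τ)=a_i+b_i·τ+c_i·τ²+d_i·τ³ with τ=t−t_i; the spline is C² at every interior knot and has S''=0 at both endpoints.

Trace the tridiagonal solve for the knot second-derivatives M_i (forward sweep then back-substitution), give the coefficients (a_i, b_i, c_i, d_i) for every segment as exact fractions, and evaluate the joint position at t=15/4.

  seg 0: a=5 b=-3949/4836 c=0 d=-887/4836
  seg 1: a=4 b=-3305/2418 c=-887/1612 d=2339/9672
  seg 2: a=1 b=-805/1209 c=363/403 d=-2059/10881
  seg 3: a=2 b=-448/1209 c=-970/1209 d=393/1612
  seg 4: a=0 b=-791/1209 c=1597/2418 d=-1597/21762
S(15/4) = 23921/25792

Δ: Δ0=-1, Δ1=-3/2, Δ2=1/3, Δ3=-1, Δ4=2/3
row 1: diag=6, rhs=-3; c'=1/3, d'=-1/2
row 2: denom=10−2·1/3=28/3; d'=(11−2·-1/2)/(28/3)=9/7
row 3: denom=10−3·9/28=253/28; d'=(-8−3·9/7)/(253/28)=-332/253
row 4: denom=10−2·56/253=2418/253; d'=(10−2·-332/253)/(2418/253)=1597/1209
back: M4=1597/1209
back: M3=-332/253−56/253·1597/1209=-1940/1209
back: M2=9/7−9/28·-1940/1209=726/403
back: M1=-1/2−1/3·726/403=-887/806
M: M0=0, M1=-887/806, M2=726/403, M3=-1940/1209, M4=1597/1209, M5=0
seg 0: a=5, c=M0/2=0, d=(M1−M0)/(6·1)=-887/4836, b=Δ0−h0·(2M0+M1)/6=-3949/4836
seg 1: a=4, c=M1/2=-887/1612, d=(M2−M1)/(6·2)=2339/9672, b=Δ1−h1·(2M1+M2)/6=-3305/2418
seg 2: a=1, c=M2/2=363/403, d=(M3−M2)/(6·3)=-2059/10881, b=Δ2−h2·(2M2+M3)/6=-805/1209
seg 3: a=2, c=M3/2=-970/1209, d=(M4−M3)/(6·2)=393/1612, b=Δ3−h3·(2M3+M4)/6=-448/1209
seg 4: a=0, c=M4/2=1597/2418, d=(M5−M4)/(6·3)=-1597/21762, b=Δ4−h4·(2M4+M5)/6=-791/1209
t_q=15/4 → seg 2, τ=3/4; S=1+-805/1209·τ+363/403·τ²+-2059/10881·τ³=23921/25792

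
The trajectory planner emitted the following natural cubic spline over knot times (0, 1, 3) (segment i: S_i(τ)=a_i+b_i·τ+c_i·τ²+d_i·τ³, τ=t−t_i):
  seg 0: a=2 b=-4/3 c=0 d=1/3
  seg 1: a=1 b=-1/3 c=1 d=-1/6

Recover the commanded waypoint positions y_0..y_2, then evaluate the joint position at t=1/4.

y_0 = S_0(0) = a_0 = 2
y_1 = S_1(0) = a_1 = 1
y_2 = S_1(2) = 3
t_q=1/4 is in segment 0 (τ=1/4); S_0(τ)=107/64

y_0=2 y_1=1 y_2=3
S(1/4) = 107/64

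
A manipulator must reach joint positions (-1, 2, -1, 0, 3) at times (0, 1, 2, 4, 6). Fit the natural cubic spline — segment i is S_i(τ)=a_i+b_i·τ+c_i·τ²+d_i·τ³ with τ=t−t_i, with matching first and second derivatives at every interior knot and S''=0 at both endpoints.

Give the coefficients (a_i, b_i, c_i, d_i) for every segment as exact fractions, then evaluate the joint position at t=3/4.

Δ: Δ0=3, Δ1=-3, Δ2=1/2, Δ3=3/2
row 1: diag=4, rhs=-36; c'=1/4, d'=-9
row 2: denom=6−1·1/4=23/4; d'=(21−1·-9)/(23/4)=120/23
row 3: denom=8−2·8/23=168/23; d'=(6−2·120/23)/(168/23)=-17/28
back: M3=-17/28
back: M2=120/23−8/23·-17/28=38/7
back: M1=-9−1/4·38/7=-145/14
M: M0=0, M1=-145/14, M2=38/7, M3=-17/28, M4=0
seg 0: a=-1, c=M0/2=0, d=(M1−M0)/(6·1)=-145/84, b=Δ0−h0·(2M0+M1)/6=397/84
seg 1: a=2, c=M1/2=-145/28, d=(M2−M1)/(6·1)=221/84, b=Δ1−h1·(2M1+M2)/6=-19/42
seg 2: a=-1, c=M2/2=19/7, d=(M3−M2)/(6·2)=-169/336, b=Δ2−h2·(2M2+M3)/6=-35/12
seg 3: a=0, c=M3/2=-17/56, d=(M4−M3)/(6·2)=17/336, b=Δ3−h3·(2M3+M4)/6=40/21
t_q=3/4 → seg 0, τ=3/4; S=-1+397/84·τ+0·τ²+-145/84·τ³=465/256

  seg 0: a=-1 b=397/84 c=0 d=-145/84
  seg 1: a=2 b=-19/42 c=-145/28 d=221/84
  seg 2: a=-1 b=-35/12 c=19/7 d=-169/336
  seg 3: a=0 b=40/21 c=-17/56 d=17/336
S(3/4) = 465/256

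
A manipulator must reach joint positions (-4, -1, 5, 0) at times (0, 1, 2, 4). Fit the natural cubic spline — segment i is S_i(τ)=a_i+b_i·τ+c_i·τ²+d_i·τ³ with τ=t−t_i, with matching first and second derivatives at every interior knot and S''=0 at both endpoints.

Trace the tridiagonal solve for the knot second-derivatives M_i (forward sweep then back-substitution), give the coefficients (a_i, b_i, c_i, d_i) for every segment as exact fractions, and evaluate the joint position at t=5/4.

Δ: Δ0=3, Δ1=6, Δ2=-5/2
row 1: diag=4, rhs=18; c'=1/4, d'=9/2
row 2: denom=6−1·1/4=23/4; d'=(-51−1·9/2)/(23/4)=-222/23
back: M2=-222/23
back: M1=9/2−1/4·-222/23=159/23
M: M0=0, M1=159/23, M2=-222/23, M3=0
seg 0: a=-4, c=M0/2=0, d=(M1−M0)/(6·1)=53/46, b=Δ0−h0·(2M0+M1)/6=85/46
seg 1: a=-1, c=M1/2=159/46, d=(M2−M1)/(6·1)=-127/46, b=Δ1−h1·(2M1+M2)/6=122/23
seg 2: a=5, c=M2/2=-111/23, d=(M3−M2)/(6·2)=37/46, b=Δ2−h2·(2M2+M3)/6=181/46
t_q=5/4 → seg 1, τ=1/4; S=-1+122/23·τ+159/46·τ²+-127/46·τ³=1469/2944

  seg 0: a=-4 b=85/46 c=0 d=53/46
  seg 1: a=-1 b=122/23 c=159/46 d=-127/46
  seg 2: a=5 b=181/46 c=-111/23 d=37/46
S(5/4) = 1469/2944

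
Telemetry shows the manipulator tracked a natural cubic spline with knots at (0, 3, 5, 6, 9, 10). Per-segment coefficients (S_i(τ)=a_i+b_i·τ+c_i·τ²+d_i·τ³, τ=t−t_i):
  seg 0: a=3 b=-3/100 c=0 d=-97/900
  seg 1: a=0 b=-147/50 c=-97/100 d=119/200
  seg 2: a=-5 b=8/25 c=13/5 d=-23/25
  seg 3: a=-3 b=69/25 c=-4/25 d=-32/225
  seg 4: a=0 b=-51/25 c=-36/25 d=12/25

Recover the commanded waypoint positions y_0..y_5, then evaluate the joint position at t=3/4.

y_0=3 y_1=0 y_2=-5 y_3=-3 y_4=0 y_5=-3
S(3/4) = 3753/1280

y_0 = S_0(0) = a_0 = 3
y_1 = S_1(0) = a_1 = 0
y_2 = S_2(0) = a_2 = -5
y_3 = S_3(0) = a_3 = -3
y_4 = S_4(0) = a_4 = 0
y_5 = S_4(1) = -3
t_q=3/4 is in segment 0 (τ=3/4); S_0(τ)=3753/1280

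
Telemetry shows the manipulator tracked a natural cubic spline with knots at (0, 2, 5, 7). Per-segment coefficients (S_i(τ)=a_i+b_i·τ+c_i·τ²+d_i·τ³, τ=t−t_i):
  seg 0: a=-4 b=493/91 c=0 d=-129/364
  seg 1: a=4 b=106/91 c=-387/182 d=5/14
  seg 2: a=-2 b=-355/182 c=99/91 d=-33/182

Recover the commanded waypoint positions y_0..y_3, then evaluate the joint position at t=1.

y_0 = S_0(0) = a_0 = -4
y_1 = S_1(0) = a_1 = 4
y_2 = S_2(0) = a_2 = -2
y_3 = S_2(2) = -3
t_q=1 is in segment 0 (τ=1); S_0(τ)=387/364

y_0=-4 y_1=4 y_2=-2 y_3=-3
S(1) = 387/364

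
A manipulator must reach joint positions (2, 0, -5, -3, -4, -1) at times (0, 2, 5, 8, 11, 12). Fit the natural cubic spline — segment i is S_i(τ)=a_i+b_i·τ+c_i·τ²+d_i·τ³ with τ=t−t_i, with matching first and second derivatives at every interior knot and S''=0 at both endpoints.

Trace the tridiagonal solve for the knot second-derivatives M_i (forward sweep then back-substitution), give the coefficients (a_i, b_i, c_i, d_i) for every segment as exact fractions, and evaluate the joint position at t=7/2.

Δ: Δ0=-1, Δ1=-5/3, Δ2=2/3, Δ3=-1/3, Δ4=3
row 1: diag=10, rhs=-4; c'=3/10, d'=-2/5
row 2: denom=12−3·3/10=111/10; d'=(14−3·-2/5)/(111/10)=152/111
row 3: denom=12−3·10/37=414/37; d'=(-6−3·152/111)/(414/37)=-187/207
row 4: denom=8−3·37/138=331/46; d'=(20−3·-187/207)/(331/46)=3134/993
back: M4=3134/993
back: M3=-187/207−37/138·3134/993=-5212/2979
back: M2=152/111−10/37·-5212/2979=5488/2979
back: M1=-2/5−3/10·5488/2979=-946/993
M: M0=0, M1=-946/993, M2=5488/2979, M3=-5212/2979, M4=3134/993, M5=0
seg 0: a=2, c=M0/2=0, d=(M1−M0)/(6·2)=-473/5958, b=Δ0−h0·(2M0+M1)/6=-2033/2979
seg 1: a=0, c=M1/2=-473/993, d=(M2−M1)/(6·3)=4163/26811, b=Δ1−h1·(2M1+M2)/6=-4871/2979
seg 2: a=-5, c=M2/2=2744/2979, d=(M3−M2)/(6·3)=-5350/26811, b=Δ2−h2·(2M2+M3)/6=-896/2979
seg 3: a=-3, c=M3/2=-2606/2979, d=(M4−M3)/(6·3)=7307/26811, b=Δ3−h3·(2M3+M4)/6=-482/2979
seg 4: a=-4, c=M4/2=1567/993, d=(M5−M4)/(6·1)=-1567/2979, b=Δ4−h4·(2M4+M5)/6=5803/2979
t_q=7/2 → seg 1, τ=3/2; S=0+-4871/2979·τ+-473/993·τ²+4163/26811·τ³=-7945/2648

  seg 0: a=2 b=-2033/2979 c=0 d=-473/5958
  seg 1: a=0 b=-4871/2979 c=-473/993 d=4163/26811
  seg 2: a=-5 b=-896/2979 c=2744/2979 d=-5350/26811
  seg 3: a=-3 b=-482/2979 c=-2606/2979 d=7307/26811
  seg 4: a=-4 b=5803/2979 c=1567/993 d=-1567/2979
S(7/2) = -7945/2648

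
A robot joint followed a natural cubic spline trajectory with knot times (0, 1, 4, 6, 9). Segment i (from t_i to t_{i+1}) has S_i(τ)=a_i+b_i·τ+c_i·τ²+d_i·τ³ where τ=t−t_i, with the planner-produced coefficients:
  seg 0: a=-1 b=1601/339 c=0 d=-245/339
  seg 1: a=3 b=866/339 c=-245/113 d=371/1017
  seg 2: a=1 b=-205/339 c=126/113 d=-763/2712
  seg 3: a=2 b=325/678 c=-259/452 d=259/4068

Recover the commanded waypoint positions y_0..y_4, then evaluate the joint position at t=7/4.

y_0=-1 y_1=3 y_2=1 y_3=2 y_4=0
S(7/4) = 27845/7232

y_0 = S_0(0) = a_0 = -1
y_1 = S_1(0) = a_1 = 3
y_2 = S_2(0) = a_2 = 1
y_3 = S_3(0) = a_3 = 2
y_4 = S_3(3) = 0
t_q=7/4 is in segment 1 (τ=3/4); S_1(τ)=27845/7232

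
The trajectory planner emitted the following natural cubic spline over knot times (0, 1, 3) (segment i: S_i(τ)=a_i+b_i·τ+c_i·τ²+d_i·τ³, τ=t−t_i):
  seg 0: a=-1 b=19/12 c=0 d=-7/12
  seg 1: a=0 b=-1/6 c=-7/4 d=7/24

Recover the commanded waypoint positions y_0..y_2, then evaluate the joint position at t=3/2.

y_0 = S_0(0) = a_0 = -1
y_1 = S_1(0) = a_1 = 0
y_2 = S_1(2) = -5
t_q=3/2 is in segment 1 (τ=1/2); S_1(τ)=-31/64

y_0=-1 y_1=0 y_2=-5
S(3/2) = -31/64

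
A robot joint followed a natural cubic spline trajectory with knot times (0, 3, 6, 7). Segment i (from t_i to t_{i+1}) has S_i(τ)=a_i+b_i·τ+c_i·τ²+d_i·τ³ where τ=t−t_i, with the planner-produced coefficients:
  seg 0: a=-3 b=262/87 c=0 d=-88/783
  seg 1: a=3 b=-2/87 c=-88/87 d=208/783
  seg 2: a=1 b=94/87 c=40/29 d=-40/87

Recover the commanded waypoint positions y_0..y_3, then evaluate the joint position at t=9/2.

y_0=-3 y_1=3 y_2=1 y_3=3
S(9/2) = 46/29

y_0 = S_0(0) = a_0 = -3
y_1 = S_1(0) = a_1 = 3
y_2 = S_2(0) = a_2 = 1
y_3 = S_2(1) = 3
t_q=9/2 is in segment 1 (τ=3/2); S_1(τ)=46/29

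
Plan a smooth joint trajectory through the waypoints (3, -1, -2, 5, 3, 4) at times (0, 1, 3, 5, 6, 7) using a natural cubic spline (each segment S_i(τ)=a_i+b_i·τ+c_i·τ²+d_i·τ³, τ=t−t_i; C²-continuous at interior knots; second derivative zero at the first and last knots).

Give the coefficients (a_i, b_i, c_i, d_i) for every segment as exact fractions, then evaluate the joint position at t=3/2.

  seg 0: a=3 b=-992/229 c=0 d=76/229
  seg 1: a=-1 b=-764/229 c=228/229 d=387/1832
  seg 2: a=-2 b=1457/458 c=2073/916 d=-1927/1832
  seg 3: a=5 b=-89/229 c=-927/229 d=558/229
  seg 4: a=3 b=-269/229 c=747/229 d=-249/229
S(3/2) = -35069/14656

Δ: Δ0=-4, Δ1=-1/2, Δ2=7/2, Δ3=-2, Δ4=1
row 1: diag=6, rhs=21; c'=1/3, d'=7/2
row 2: denom=8−2·1/3=22/3; d'=(24−2·7/2)/(22/3)=51/22
row 3: denom=6−2·3/11=60/11; d'=(-33−2·51/22)/(60/11)=-69/10
row 4: denom=4−1·11/60=229/60; d'=(18−1·-69/10)/(229/60)=1494/229
back: M4=1494/229
back: M3=-69/10−11/60·1494/229=-1854/229
back: M2=51/22−3/11·-1854/229=2073/458
back: M1=7/2−1/3·2073/458=456/229
M: M0=0, M1=456/229, M2=2073/458, M3=-1854/229, M4=1494/229, M5=0
seg 0: a=3, c=M0/2=0, d=(M1−M0)/(6·1)=76/229, b=Δ0−h0·(2M0+M1)/6=-992/229
seg 1: a=-1, c=M1/2=228/229, d=(M2−M1)/(6·2)=387/1832, b=Δ1−h1·(2M1+M2)/6=-764/229
seg 2: a=-2, c=M2/2=2073/916, d=(M3−M2)/(6·2)=-1927/1832, b=Δ2−h2·(2M2+M3)/6=1457/458
seg 3: a=5, c=M3/2=-927/229, d=(M4−M3)/(6·1)=558/229, b=Δ3−h3·(2M3+M4)/6=-89/229
seg 4: a=3, c=M4/2=747/229, d=(M5−M4)/(6·1)=-249/229, b=Δ4−h4·(2M4+M5)/6=-269/229
t_q=3/2 → seg 1, τ=1/2; S=-1+-764/229·τ+228/229·τ²+387/1832·τ³=-35069/14656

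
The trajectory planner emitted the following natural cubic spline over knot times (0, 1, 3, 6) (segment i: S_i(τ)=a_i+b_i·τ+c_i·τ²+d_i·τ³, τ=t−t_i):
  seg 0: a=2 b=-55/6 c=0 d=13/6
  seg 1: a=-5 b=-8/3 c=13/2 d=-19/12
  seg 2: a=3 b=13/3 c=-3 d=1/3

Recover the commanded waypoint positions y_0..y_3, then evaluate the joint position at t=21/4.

y_0=2 y_1=-5 y_2=3 y_3=-2
S(21/4) = 87/64

y_0 = S_0(0) = a_0 = 2
y_1 = S_1(0) = a_1 = -5
y_2 = S_2(0) = a_2 = 3
y_3 = S_2(3) = -2
t_q=21/4 is in segment 2 (τ=9/4); S_2(τ)=87/64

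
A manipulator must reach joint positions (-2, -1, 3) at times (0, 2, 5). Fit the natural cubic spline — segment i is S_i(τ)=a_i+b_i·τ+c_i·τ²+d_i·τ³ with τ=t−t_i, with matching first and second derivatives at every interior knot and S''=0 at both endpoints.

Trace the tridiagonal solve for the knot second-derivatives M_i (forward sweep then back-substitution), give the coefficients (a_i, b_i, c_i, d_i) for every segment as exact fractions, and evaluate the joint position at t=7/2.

Δ: Δ0=1/2, Δ1=4/3
row 1: diag=10, rhs=5; c'=3/10, d'=1/2
back: M1=1/2
M: M0=0, M1=1/2, M2=0
seg 0: a=-2, c=M0/2=0, d=(M1−M0)/(6·2)=1/24, b=Δ0−h0·(2M0+M1)/6=1/3
seg 1: a=-1, c=M1/2=1/4, d=(M2−M1)/(6·3)=-1/36, b=Δ1−h1·(2M1+M2)/6=5/6
t_q=7/2 → seg 1, τ=3/2; S=-1+5/6·τ+1/4·τ²+-1/36·τ³=23/32

  seg 0: a=-2 b=1/3 c=0 d=1/24
  seg 1: a=-1 b=5/6 c=1/4 d=-1/36
S(7/2) = 23/32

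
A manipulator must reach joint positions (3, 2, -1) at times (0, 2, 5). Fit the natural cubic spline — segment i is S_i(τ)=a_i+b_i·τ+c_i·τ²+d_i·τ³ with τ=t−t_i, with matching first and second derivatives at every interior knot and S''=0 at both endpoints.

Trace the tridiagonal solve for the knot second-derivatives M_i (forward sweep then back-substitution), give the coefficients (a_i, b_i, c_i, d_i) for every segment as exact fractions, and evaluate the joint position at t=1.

  seg 0: a=3 b=-2/5 c=0 d=-1/40
  seg 1: a=2 b=-7/10 c=-3/20 d=1/60
S(1) = 103/40

Δ: Δ0=-1/2, Δ1=-1
row 1: diag=10, rhs=-3; c'=3/10, d'=-3/10
back: M1=-3/10
M: M0=0, M1=-3/10, M2=0
seg 0: a=3, c=M0/2=0, d=(M1−M0)/(6·2)=-1/40, b=Δ0−h0·(2M0+M1)/6=-2/5
seg 1: a=2, c=M1/2=-3/20, d=(M2−M1)/(6·3)=1/60, b=Δ1−h1·(2M1+M2)/6=-7/10
t_q=1 → seg 0, τ=1; S=3+-2/5·τ+0·τ²+-1/40·τ³=103/40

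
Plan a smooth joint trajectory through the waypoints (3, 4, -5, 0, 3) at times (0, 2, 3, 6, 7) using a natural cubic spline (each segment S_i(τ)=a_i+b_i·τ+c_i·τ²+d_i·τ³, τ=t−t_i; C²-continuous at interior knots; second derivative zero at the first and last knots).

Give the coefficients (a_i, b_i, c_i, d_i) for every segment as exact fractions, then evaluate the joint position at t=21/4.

  seg 0: a=3 b=2053/483 c=0 d=-3623/3864
  seg 1: a=4 b=-6763/966 c=-3623/644 d=1001/276
  seg 2: a=-5 b=-14243/1932 c=846/161 d=-4331/5796
  seg 3: a=0 b=3845/966 c=-947/644 d=947/1932
S(21/4) = -144139/41216

Δ: Δ0=1/2, Δ1=-9, Δ2=5/3, Δ3=3
row 1: diag=6, rhs=-57; c'=1/6, d'=-19/2
row 2: denom=8−1·1/6=47/6; d'=(64−1·-19/2)/(47/6)=441/47
row 3: denom=8−3·18/47=322/47; d'=(8−3·441/47)/(322/47)=-947/322
back: M3=-947/322
back: M2=441/47−18/47·-947/322=1692/161
back: M1=-19/2−1/6·1692/161=-3623/322
M: M0=0, M1=-3623/322, M2=1692/161, M3=-947/322, M4=0
seg 0: a=3, c=M0/2=0, d=(M1−M0)/(6·2)=-3623/3864, b=Δ0−h0·(2M0+M1)/6=2053/483
seg 1: a=4, c=M1/2=-3623/644, d=(M2−M1)/(6·1)=1001/276, b=Δ1−h1·(2M1+M2)/6=-6763/966
seg 2: a=-5, c=M2/2=846/161, d=(M3−M2)/(6·3)=-4331/5796, b=Δ2−h2·(2M2+M3)/6=-14243/1932
seg 3: a=0, c=M3/2=-947/644, d=(M4−M3)/(6·1)=947/1932, b=Δ3−h3·(2M3+M4)/6=3845/966
t_q=21/4 → seg 2, τ=9/4; S=-5+-14243/1932·τ+846/161·τ²+-4331/5796·τ³=-144139/41216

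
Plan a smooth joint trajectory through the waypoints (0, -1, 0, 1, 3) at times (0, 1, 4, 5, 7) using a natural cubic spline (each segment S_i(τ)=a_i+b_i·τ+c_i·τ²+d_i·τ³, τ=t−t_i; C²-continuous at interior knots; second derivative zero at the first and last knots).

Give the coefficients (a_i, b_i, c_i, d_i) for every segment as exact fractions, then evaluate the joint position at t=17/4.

  seg 0: a=0 b=-559/483 c=0 d=76/483
  seg 1: a=-1 b=-331/483 c=76/161 d=-64/1449
  seg 2: a=0 b=461/483 c=12/161 d=-2/69
  seg 3: a=1 b=491/483 c=-2/161 d=1/483
S(17/4) = 1251/5152

Δ: Δ0=-1, Δ1=1/3, Δ2=1, Δ3=1
row 1: diag=8, rhs=8; c'=3/8, d'=1
row 2: denom=8−3·3/8=55/8; d'=(4−3·1)/(55/8)=8/55
row 3: denom=6−1·8/55=322/55; d'=(0−1·8/55)/(322/55)=-4/161
back: M3=-4/161
back: M2=8/55−8/55·-4/161=24/161
back: M1=1−3/8·24/161=152/161
M: M0=0, M1=152/161, M2=24/161, M3=-4/161, M4=0
seg 0: a=0, c=M0/2=0, d=(M1−M0)/(6·1)=76/483, b=Δ0−h0·(2M0+M1)/6=-559/483
seg 1: a=-1, c=M1/2=76/161, d=(M2−M1)/(6·3)=-64/1449, b=Δ1−h1·(2M1+M2)/6=-331/483
seg 2: a=0, c=M2/2=12/161, d=(M3−M2)/(6·1)=-2/69, b=Δ2−h2·(2M2+M3)/6=461/483
seg 3: a=1, c=M3/2=-2/161, d=(M4−M3)/(6·2)=1/483, b=Δ3−h3·(2M3+M4)/6=491/483
t_q=17/4 → seg 2, τ=1/4; S=0+461/483·τ+12/161·τ²+-2/69·τ³=1251/5152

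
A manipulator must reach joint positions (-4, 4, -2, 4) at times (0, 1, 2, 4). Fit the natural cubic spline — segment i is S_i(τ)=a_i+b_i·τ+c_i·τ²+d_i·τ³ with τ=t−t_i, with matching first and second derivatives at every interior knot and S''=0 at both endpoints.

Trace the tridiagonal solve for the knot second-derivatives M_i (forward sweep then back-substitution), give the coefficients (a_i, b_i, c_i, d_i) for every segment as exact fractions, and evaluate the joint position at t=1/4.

  seg 0: a=-4 b=277/23 c=0 d=-93/23
  seg 1: a=4 b=-2/23 c=-279/23 d=143/23
  seg 2: a=-2 b=-131/23 c=150/23 d=-25/23
S(1/4) = -1549/1472

Δ: Δ0=8, Δ1=-6, Δ2=3
row 1: diag=4, rhs=-84; c'=1/4, d'=-21
row 2: denom=6−1·1/4=23/4; d'=(54−1·-21)/(23/4)=300/23
back: M2=300/23
back: M1=-21−1/4·300/23=-558/23
M: M0=0, M1=-558/23, M2=300/23, M3=0
seg 0: a=-4, c=M0/2=0, d=(M1−M0)/(6·1)=-93/23, b=Δ0−h0·(2M0+M1)/6=277/23
seg 1: a=4, c=M1/2=-279/23, d=(M2−M1)/(6·1)=143/23, b=Δ1−h1·(2M1+M2)/6=-2/23
seg 2: a=-2, c=M2/2=150/23, d=(M3−M2)/(6·2)=-25/23, b=Δ2−h2·(2M2+M3)/6=-131/23
t_q=1/4 → seg 0, τ=1/4; S=-4+277/23·τ+0·τ²+-93/23·τ³=-1549/1472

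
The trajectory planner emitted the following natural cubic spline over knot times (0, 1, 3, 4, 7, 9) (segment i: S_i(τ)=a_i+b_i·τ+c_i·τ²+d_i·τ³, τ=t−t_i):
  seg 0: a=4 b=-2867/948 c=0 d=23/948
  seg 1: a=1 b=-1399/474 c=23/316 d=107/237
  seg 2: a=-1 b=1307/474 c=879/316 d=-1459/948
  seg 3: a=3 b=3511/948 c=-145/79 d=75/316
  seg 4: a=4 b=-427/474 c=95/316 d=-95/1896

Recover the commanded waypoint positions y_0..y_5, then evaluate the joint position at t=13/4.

y_0=4 y_1=1 y_2=-1 y_3=3 y_4=4 y_5=3
S(13/4) = -3253/20224

y_0 = S_0(0) = a_0 = 4
y_1 = S_1(0) = a_1 = 1
y_2 = S_2(0) = a_2 = -1
y_3 = S_3(0) = a_3 = 3
y_4 = S_4(0) = a_4 = 4
y_5 = S_4(2) = 3
t_q=13/4 is in segment 2 (τ=1/4); S_2(τ)=-3253/20224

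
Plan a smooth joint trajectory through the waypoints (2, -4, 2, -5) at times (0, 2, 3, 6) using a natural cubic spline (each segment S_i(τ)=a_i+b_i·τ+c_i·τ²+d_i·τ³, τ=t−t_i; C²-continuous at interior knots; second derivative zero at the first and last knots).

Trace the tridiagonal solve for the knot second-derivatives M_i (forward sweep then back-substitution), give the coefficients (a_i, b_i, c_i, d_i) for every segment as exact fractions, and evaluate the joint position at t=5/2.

  seg 0: a=2 b=-905/141 c=0 d=241/282
  seg 1: a=-4 b=541/141 c=241/47 d=-418/141
  seg 2: a=2 b=733/141 c=-177/47 d=59/141
S(5/2) = -55/47

Δ: Δ0=-3, Δ1=6, Δ2=-7/3
row 1: diag=6, rhs=54; c'=1/6, d'=9
row 2: denom=8−1·1/6=47/6; d'=(-50−1·9)/(47/6)=-354/47
back: M2=-354/47
back: M1=9−1/6·-354/47=482/47
M: M0=0, M1=482/47, M2=-354/47, M3=0
seg 0: a=2, c=M0/2=0, d=(M1−M0)/(6·2)=241/282, b=Δ0−h0·(2M0+M1)/6=-905/141
seg 1: a=-4, c=M1/2=241/47, d=(M2−M1)/(6·1)=-418/141, b=Δ1−h1·(2M1+M2)/6=541/141
seg 2: a=2, c=M2/2=-177/47, d=(M3−M2)/(6·3)=59/141, b=Δ2−h2·(2M2+M3)/6=733/141
t_q=5/2 → seg 1, τ=1/2; S=-4+541/141·τ+241/47·τ²+-418/141·τ³=-55/47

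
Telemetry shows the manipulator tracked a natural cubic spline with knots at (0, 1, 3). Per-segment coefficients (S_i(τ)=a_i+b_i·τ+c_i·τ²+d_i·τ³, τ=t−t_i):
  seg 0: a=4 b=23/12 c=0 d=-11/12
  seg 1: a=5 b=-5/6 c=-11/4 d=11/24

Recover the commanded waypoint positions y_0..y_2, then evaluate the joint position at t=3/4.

y_0=4 y_1=5 y_2=-4
S(3/4) = 1293/256

y_0 = S_0(0) = a_0 = 4
y_1 = S_1(0) = a_1 = 5
y_2 = S_1(2) = -4
t_q=3/4 is in segment 0 (τ=3/4); S_0(τ)=1293/256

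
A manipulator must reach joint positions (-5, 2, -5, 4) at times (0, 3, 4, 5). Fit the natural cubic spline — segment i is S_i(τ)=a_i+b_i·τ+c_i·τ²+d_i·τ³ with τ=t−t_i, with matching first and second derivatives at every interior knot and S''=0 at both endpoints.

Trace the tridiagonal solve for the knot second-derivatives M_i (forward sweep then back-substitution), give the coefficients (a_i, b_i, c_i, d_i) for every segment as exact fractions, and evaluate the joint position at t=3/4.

Δ: Δ0=7/3, Δ1=-7, Δ2=9
row 1: diag=8, rhs=-56; c'=1/8, d'=-7
row 2: denom=4−1·1/8=31/8; d'=(96−1·-7)/(31/8)=824/31
back: M2=824/31
back: M1=-7−1/8·824/31=-320/31
M: M0=0, M1=-320/31, M2=824/31, M3=0
seg 0: a=-5, c=M0/2=0, d=(M1−M0)/(6·3)=-160/279, b=Δ0−h0·(2M0+M1)/6=697/93
seg 1: a=2, c=M1/2=-160/31, d=(M2−M1)/(6·1)=572/93, b=Δ1−h1·(2M1+M2)/6=-743/93
seg 2: a=-5, c=M2/2=412/31, d=(M3−M2)/(6·1)=-412/93, b=Δ2−h2·(2M2+M3)/6=13/93
t_q=3/4 → seg 0, τ=3/4; S=-5+697/93·τ+0·τ²+-160/279·τ³=47/124

  seg 0: a=-5 b=697/93 c=0 d=-160/279
  seg 1: a=2 b=-743/93 c=-160/31 d=572/93
  seg 2: a=-5 b=13/93 c=412/31 d=-412/93
S(3/4) = 47/124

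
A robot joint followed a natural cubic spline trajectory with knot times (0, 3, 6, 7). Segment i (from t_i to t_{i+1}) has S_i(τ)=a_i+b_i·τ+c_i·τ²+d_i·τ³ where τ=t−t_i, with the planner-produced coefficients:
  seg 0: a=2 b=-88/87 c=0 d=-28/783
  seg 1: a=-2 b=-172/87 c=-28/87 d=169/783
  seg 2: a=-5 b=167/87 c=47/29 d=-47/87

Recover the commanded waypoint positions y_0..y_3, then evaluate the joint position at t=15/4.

y_0=2 y_1=-2 y_2=-5 y_3=-2
S(15/4) = -6631/1856

y_0 = S_0(0) = a_0 = 2
y_1 = S_1(0) = a_1 = -2
y_2 = S_2(0) = a_2 = -5
y_3 = S_2(1) = -2
t_q=15/4 is in segment 1 (τ=3/4); S_1(τ)=-6631/1856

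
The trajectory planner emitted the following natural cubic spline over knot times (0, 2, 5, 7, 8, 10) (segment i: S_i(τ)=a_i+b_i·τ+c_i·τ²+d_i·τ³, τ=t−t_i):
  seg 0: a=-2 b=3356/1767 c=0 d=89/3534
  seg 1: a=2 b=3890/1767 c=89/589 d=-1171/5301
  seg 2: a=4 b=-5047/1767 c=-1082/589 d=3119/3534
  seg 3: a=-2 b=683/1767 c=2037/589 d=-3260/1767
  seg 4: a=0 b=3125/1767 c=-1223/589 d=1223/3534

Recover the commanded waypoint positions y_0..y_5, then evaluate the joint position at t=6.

y_0 = S_0(0) = a_0 = -2
y_1 = S_1(0) = a_1 = 2
y_2 = S_2(0) = a_2 = 4
y_3 = S_3(0) = a_3 = -2
y_4 = S_4(0) = a_4 = 0
y_5 = S_4(2) = -2
t_q=6 is in segment 2 (τ=1); S_2(τ)=223/1178

y_0=-2 y_1=2 y_2=4 y_3=-2 y_4=0 y_5=-2
S(6) = 223/1178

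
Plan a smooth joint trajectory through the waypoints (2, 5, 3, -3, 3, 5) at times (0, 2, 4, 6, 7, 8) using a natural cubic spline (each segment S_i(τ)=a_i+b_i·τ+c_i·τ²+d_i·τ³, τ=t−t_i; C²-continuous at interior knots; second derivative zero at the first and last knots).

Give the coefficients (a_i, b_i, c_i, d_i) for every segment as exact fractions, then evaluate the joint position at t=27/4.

  seg 0: a=2 b=1107/626 c=0 d=-21/313
  seg 1: a=5 b=603/626 c=-126/313 d=-725/2504
  seg 2: a=3 b=-1290/313 c=-2679/1252 d=3381/2504
  seg 3: a=-3 b=2205/626 c=1866/313 d=-2181/626
  seg 4: a=3 b=1563/313 c=-2811/626 d=937/626
S(27/4) = 61113/40064

Δ: Δ0=3/2, Δ1=-1, Δ2=-3, Δ3=6, Δ4=2
row 1: diag=8, rhs=-15; c'=1/4, d'=-15/8
row 2: denom=8−2·1/4=15/2; d'=(-12−2·-15/8)/(15/2)=-11/10
row 3: denom=6−2·4/15=82/15; d'=(54−2·-11/10)/(82/15)=843/82
row 4: denom=4−1·15/82=313/82; d'=(-24−1·843/82)/(313/82)=-2811/313
back: M4=-2811/313
back: M3=843/82−15/82·-2811/313=3732/313
back: M2=-11/10−4/15·3732/313=-2679/626
back: M1=-15/8−1/4·-2679/626=-252/313
M: M0=0, M1=-252/313, M2=-2679/626, M3=3732/313, M4=-2811/313, M5=0
seg 0: a=2, c=M0/2=0, d=(M1−M0)/(6·2)=-21/313, b=Δ0−h0·(2M0+M1)/6=1107/626
seg 1: a=5, c=M1/2=-126/313, d=(M2−M1)/(6·2)=-725/2504, b=Δ1−h1·(2M1+M2)/6=603/626
seg 2: a=3, c=M2/2=-2679/1252, d=(M3−M2)/(6·2)=3381/2504, b=Δ2−h2·(2M2+M3)/6=-1290/313
seg 3: a=-3, c=M3/2=1866/313, d=(M4−M3)/(6·1)=-2181/626, b=Δ3−h3·(2M3+M4)/6=2205/626
seg 4: a=3, c=M4/2=-2811/626, d=(M5−M4)/(6·1)=937/626, b=Δ4−h4·(2M4+M5)/6=1563/313
t_q=27/4 → seg 3, τ=3/4; S=-3+2205/626·τ+1866/313·τ²+-2181/626·τ³=61113/40064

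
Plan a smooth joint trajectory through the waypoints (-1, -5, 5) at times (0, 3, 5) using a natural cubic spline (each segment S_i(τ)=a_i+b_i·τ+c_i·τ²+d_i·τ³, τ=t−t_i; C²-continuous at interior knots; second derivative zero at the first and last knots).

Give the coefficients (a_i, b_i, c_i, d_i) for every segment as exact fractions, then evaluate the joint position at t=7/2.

Δ: Δ0=-4/3, Δ1=5
row 1: diag=10, rhs=38; c'=1/5, d'=19/5
back: M1=19/5
M: M0=0, M1=19/5, M2=0
seg 0: a=-1, c=M0/2=0, d=(M1−M0)/(6·3)=19/90, b=Δ0−h0·(2M0+M1)/6=-97/30
seg 1: a=-5, c=M1/2=19/10, d=(M2−M1)/(6·2)=-19/60, b=Δ1−h1·(2M1+M2)/6=37/15
t_q=7/2 → seg 1, τ=1/2; S=-5+37/15·τ+19/10·τ²+-19/60·τ³=-533/160

  seg 0: a=-1 b=-97/30 c=0 d=19/90
  seg 1: a=-5 b=37/15 c=19/10 d=-19/60
S(7/2) = -533/160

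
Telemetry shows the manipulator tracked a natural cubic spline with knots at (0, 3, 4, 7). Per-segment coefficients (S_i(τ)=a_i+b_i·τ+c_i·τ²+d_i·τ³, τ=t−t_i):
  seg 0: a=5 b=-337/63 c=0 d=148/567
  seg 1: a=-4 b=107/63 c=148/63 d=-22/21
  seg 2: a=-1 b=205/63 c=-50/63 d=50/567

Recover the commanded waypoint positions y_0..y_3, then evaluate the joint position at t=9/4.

y_0 = S_0(0) = a_0 = 5
y_1 = S_1(0) = a_1 = -4
y_2 = S_2(0) = a_2 = -1
y_3 = S_2(3) = 4
t_q=9/4 is in segment 0 (τ=9/4); S_0(τ)=-65/16

y_0=5 y_1=-4 y_2=-1 y_3=4
S(9/4) = -65/16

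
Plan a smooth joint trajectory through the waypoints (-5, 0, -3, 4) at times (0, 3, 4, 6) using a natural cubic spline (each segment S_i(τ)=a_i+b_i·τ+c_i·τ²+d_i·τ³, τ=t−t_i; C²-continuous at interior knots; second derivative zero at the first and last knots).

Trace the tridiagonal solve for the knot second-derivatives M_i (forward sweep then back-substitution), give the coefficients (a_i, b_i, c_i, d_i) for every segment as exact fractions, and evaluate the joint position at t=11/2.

Δ: Δ0=5/3, Δ1=-3, Δ2=7/2
row 1: diag=8, rhs=-28; c'=1/8, d'=-7/2
row 2: denom=6−1·1/8=47/8; d'=(39−1·-7/2)/(47/8)=340/47
back: M2=340/47
back: M1=-7/2−1/8·340/47=-207/47
M: M0=0, M1=-207/47, M2=340/47, M3=0
seg 0: a=-5, c=M0/2=0, d=(M1−M0)/(6·3)=-23/94, b=Δ0−h0·(2M0+M1)/6=1091/282
seg 1: a=0, c=M1/2=-207/94, d=(M2−M1)/(6·1)=547/282, b=Δ1−h1·(2M1+M2)/6=-386/141
seg 2: a=-3, c=M2/2=170/47, d=(M3−M2)/(6·2)=-85/141, b=Δ2−h2·(2M2+M3)/6=-373/282
t_q=11/2 → seg 2, τ=3/2; S=-3+-373/282·τ+170/47·τ²+-85/141·τ³=421/376

  seg 0: a=-5 b=1091/282 c=0 d=-23/94
  seg 1: a=0 b=-386/141 c=-207/94 d=547/282
  seg 2: a=-3 b=-373/282 c=170/47 d=-85/141
S(11/2) = 421/376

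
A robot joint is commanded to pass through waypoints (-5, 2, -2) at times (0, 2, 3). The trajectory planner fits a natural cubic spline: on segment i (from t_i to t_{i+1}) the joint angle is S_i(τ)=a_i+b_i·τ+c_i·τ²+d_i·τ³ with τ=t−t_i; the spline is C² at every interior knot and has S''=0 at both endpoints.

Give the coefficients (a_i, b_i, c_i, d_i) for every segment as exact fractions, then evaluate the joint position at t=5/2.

  seg 0: a=-5 b=6 c=0 d=-5/8
  seg 1: a=2 b=-3/2 c=-15/4 d=5/4
S(5/2) = 15/32

Δ: Δ0=7/2, Δ1=-4
row 1: diag=6, rhs=-45; c'=1/6, d'=-15/2
back: M1=-15/2
M: M0=0, M1=-15/2, M2=0
seg 0: a=-5, c=M0/2=0, d=(M1−M0)/(6·2)=-5/8, b=Δ0−h0·(2M0+M1)/6=6
seg 1: a=2, c=M1/2=-15/4, d=(M2−M1)/(6·1)=5/4, b=Δ1−h1·(2M1+M2)/6=-3/2
t_q=5/2 → seg 1, τ=1/2; S=2+-3/2·τ+-15/4·τ²+5/4·τ³=15/32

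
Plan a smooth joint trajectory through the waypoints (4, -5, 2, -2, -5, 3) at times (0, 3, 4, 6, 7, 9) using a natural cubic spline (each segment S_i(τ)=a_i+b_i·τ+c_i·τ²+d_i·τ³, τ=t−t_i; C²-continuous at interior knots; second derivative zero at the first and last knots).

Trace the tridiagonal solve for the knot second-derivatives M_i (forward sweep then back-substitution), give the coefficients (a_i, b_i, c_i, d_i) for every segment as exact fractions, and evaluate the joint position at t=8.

Δ: Δ0=-3, Δ1=7, Δ2=-2, Δ3=-3, Δ4=4
row 1: diag=8, rhs=60; c'=1/8, d'=15/2
row 2: denom=6−1·1/8=47/8; d'=(-54−1·15/2)/(47/8)=-492/47
row 3: denom=6−2·16/47=250/47; d'=(-6−2·-492/47)/(250/47)=351/125
row 4: denom=6−1·47/250=1453/250; d'=(42−1·351/125)/(1453/250)=9798/1453
back: M4=9798/1453
back: M3=351/125−47/250·9798/1453=2238/1453
back: M2=-492/47−16/47·2238/1453=-15972/1453
back: M1=15/2−1/8·-15972/1453=12894/1453
M: M0=0, M1=12894/1453, M2=-15972/1453, M3=2238/1453, M4=9798/1453, M5=0
seg 0: a=4, c=M0/2=0, d=(M1−M0)/(6·3)=2149/4359, b=Δ0−h0·(2M0+M1)/6=-10806/1453
seg 1: a=-5, c=M1/2=6447/1453, d=(M2−M1)/(6·1)=-4811/1453, b=Δ1−h1·(2M1+M2)/6=8535/1453
seg 2: a=2, c=M2/2=-7986/1453, d=(M3−M2)/(6·2)=3035/2906, b=Δ2−h2·(2M2+M3)/6=6996/1453
seg 3: a=-2, c=M3/2=1119/1453, d=(M4−M3)/(6·1)=1260/1453, b=Δ3−h3·(2M3+M4)/6=-6738/1453
seg 4: a=-5, c=M4/2=4899/1453, d=(M5−M4)/(6·2)=-1633/2906, b=Δ4−h4·(2M4+M5)/6=-720/1453
t_q=8 → seg 4, τ=1; S=-5+-720/1453·τ+4899/1453·τ²+-1633/2906·τ³=-7805/2906

  seg 0: a=4 b=-10806/1453 c=0 d=2149/4359
  seg 1: a=-5 b=8535/1453 c=6447/1453 d=-4811/1453
  seg 2: a=2 b=6996/1453 c=-7986/1453 d=3035/2906
  seg 3: a=-2 b=-6738/1453 c=1119/1453 d=1260/1453
  seg 4: a=-5 b=-720/1453 c=4899/1453 d=-1633/2906
S(8) = -7805/2906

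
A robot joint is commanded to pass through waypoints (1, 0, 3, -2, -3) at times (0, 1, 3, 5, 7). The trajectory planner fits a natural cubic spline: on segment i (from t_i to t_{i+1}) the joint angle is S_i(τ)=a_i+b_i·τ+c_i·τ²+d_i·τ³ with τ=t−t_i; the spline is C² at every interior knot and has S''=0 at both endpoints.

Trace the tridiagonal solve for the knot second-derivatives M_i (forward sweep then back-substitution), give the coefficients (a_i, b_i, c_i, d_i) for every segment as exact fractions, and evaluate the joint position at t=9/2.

  seg 0: a=1 b=-275/164 c=0 d=111/164
  seg 1: a=0 b=29/82 c=333/164 d=-239/328
  seg 2: a=3 b=-11/41 c=-96/41 d=201/328
  seg 3: a=-2 b=-187/82 c=219/164 d=-73/328
S(9/2) = -1581/2624

Δ: Δ0=-1, Δ1=3/2, Δ2=-5/2, Δ3=-1/2
row 1: diag=6, rhs=15; c'=1/3, d'=5/2
row 2: denom=8−2·1/3=22/3; d'=(-24−2·5/2)/(22/3)=-87/22
row 3: denom=8−2·3/11=82/11; d'=(12−2·-87/22)/(82/11)=219/82
back: M3=219/82
back: M2=-87/22−3/11·219/82=-192/41
back: M1=5/2−1/3·-192/41=333/82
M: M0=0, M1=333/82, M2=-192/41, M3=219/82, M4=0
seg 0: a=1, c=M0/2=0, d=(M1−M0)/(6·1)=111/164, b=Δ0−h0·(2M0+M1)/6=-275/164
seg 1: a=0, c=M1/2=333/164, d=(M2−M1)/(6·2)=-239/328, b=Δ1−h1·(2M1+M2)/6=29/82
seg 2: a=3, c=M2/2=-96/41, d=(M3−M2)/(6·2)=201/328, b=Δ2−h2·(2M2+M3)/6=-11/41
seg 3: a=-2, c=M3/2=219/164, d=(M4−M3)/(6·2)=-73/328, b=Δ3−h3·(2M3+M4)/6=-187/82
t_q=9/2 → seg 2, τ=3/2; S=3+-11/41·τ+-96/41·τ²+201/328·τ³=-1581/2624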